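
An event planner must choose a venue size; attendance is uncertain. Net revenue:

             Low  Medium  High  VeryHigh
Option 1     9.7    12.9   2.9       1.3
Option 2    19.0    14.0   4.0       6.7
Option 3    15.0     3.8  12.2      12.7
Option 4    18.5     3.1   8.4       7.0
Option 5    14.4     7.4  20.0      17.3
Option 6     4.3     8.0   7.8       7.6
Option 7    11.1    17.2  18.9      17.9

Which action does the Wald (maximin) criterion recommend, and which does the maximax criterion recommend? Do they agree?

maximin → Option 7; maximax → Option 5 (disagree)

Row minima: Option 1=1.3, Option 2=4.0, Option 3=3.8, Option 4=3.1, Option 5=7.4, Option 6=4.3, Option 7=11.1
Best worst-case = 11.1 → Option 7.
Row maxima: Option 1=12.9, Option 2=19.0, Option 3=15.0, Option 4=18.5, Option 5=20.0, Option 6=8.0, Option 7=18.9
Best best-case = 20.0 → Option 5.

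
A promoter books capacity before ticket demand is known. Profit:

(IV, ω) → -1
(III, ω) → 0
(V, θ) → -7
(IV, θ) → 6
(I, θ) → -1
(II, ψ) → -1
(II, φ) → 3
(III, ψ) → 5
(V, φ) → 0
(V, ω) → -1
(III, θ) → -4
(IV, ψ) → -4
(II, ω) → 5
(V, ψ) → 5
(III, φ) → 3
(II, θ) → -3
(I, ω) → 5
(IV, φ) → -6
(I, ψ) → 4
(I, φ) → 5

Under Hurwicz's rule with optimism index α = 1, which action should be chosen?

I: 1·5 + 0·(-1) = 5
II: 1·5 + 0·(-3) = 5
III: 1·5 + 0·(-4) = 5
IV: 1·6 + 0·(-6) = 6
V: 1·5 + 0·(-7) = 5
Highest Hurwicz score = 6 → IV.

IV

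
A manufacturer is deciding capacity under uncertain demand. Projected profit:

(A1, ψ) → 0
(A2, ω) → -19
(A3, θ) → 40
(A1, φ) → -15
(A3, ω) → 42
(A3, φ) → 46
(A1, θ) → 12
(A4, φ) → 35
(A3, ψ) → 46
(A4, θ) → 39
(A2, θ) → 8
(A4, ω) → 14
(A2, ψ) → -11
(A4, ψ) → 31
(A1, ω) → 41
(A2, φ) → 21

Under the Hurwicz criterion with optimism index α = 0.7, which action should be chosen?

A1: 0.7·41 + 0.3·(-15) = 24.2
A2: 0.7·21 + 0.3·(-19) = 9
A3: 0.7·46 + 0.3·40 = 44.2
A4: 0.7·39 + 0.3·14 = 31.5
Highest Hurwicz score = 44.2 → A3.

A3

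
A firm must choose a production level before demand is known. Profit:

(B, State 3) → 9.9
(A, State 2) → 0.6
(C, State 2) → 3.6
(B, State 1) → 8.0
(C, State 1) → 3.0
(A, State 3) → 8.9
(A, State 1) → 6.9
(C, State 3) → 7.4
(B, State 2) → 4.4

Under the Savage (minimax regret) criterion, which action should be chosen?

B

Column bests: State 1=8.0, State 2=4.4, State 3=9.9.
A regrets: 1.1, 3.8, 1.0 → max 3.8
B regrets: 0.0, 0.0, 0.0 → max 0.0
C regrets: 5.0, 0.8, 2.5 → max 5.0
Smallest max regret = 0.0 → B.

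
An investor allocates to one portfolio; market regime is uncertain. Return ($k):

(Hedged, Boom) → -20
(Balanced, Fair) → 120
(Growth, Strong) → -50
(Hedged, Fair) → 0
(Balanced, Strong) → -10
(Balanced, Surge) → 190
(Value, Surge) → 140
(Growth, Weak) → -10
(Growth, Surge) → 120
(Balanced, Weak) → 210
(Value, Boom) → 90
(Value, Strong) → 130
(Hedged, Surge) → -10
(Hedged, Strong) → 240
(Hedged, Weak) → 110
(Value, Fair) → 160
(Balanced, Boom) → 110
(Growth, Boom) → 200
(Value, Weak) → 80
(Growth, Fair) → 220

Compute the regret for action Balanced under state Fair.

Best payoff under Fair is 220.
Regret = 220 − 120 = 100.

100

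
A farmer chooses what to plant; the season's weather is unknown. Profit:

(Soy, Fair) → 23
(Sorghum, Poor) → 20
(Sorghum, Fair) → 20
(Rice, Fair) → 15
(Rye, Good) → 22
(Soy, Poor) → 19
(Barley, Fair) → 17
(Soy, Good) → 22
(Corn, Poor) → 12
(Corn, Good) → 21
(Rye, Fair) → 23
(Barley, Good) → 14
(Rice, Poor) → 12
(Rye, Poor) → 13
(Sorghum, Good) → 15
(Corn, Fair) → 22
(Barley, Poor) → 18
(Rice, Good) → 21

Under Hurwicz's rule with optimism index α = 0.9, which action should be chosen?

Soy

Corn: 0.9·22 + 0.1·12 = 21
Barley: 0.9·18 + 0.1·14 = 17.6
Sorghum: 0.9·20 + 0.1·15 = 19.5
Soy: 0.9·23 + 0.1·19 = 22.6
Rice: 0.9·21 + 0.1·12 = 20.1
Rye: 0.9·23 + 0.1·13 = 22
Highest Hurwicz score = 22.6 → Soy.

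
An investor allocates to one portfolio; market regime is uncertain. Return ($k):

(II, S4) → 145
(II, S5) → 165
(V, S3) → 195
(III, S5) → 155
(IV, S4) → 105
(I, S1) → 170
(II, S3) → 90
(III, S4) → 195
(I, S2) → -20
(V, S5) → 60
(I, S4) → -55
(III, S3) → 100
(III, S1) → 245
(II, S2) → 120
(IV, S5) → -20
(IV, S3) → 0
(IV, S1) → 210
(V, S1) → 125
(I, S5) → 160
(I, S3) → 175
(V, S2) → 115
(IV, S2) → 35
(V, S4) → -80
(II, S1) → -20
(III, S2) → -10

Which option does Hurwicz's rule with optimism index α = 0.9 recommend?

I: 0.9·175 + 0.1·(-55) = 152
II: 0.9·165 + 0.1·(-20) = 146.5
III: 0.9·245 + 0.1·(-10) = 219.5
IV: 0.9·210 + 0.1·(-20) = 187
V: 0.9·195 + 0.1·(-80) = 167.5
Highest Hurwicz score = 219.5 → III.

III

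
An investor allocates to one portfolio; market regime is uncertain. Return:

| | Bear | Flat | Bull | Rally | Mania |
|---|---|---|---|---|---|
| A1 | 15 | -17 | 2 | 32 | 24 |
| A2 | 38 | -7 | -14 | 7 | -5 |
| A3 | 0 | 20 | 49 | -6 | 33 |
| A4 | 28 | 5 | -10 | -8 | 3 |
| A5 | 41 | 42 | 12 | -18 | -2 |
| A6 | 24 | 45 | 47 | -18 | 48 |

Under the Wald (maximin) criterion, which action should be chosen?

Row minima: A1=-17, A2=-14, A3=-6, A4=-10, A5=-18, A6=-18
Best worst-case = -6 → A3.

A3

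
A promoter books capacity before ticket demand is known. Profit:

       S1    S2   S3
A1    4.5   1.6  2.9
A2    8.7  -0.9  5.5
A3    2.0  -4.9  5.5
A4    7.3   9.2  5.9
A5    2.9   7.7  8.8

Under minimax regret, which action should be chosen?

Column bests: S1=8.7, S2=9.2, S3=8.8.
A1 regrets: 4.2, 7.6, 5.9 → max 7.6
A2 regrets: 0.0, 10.1, 3.3 → max 10.1
A3 regrets: 6.7, 14.1, 3.3 → max 14.1
A4 regrets: 1.4, 0.0, 2.9 → max 2.9
A5 regrets: 5.8, 1.5, 0.0 → max 5.8
Smallest max regret = 2.9 → A4.

A4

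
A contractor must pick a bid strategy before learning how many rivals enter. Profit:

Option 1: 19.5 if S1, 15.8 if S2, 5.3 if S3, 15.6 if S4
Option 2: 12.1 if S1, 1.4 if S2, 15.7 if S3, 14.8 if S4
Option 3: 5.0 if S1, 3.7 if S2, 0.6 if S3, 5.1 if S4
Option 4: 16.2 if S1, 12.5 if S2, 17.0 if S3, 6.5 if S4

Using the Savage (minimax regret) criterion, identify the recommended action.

Column bests: S1=19.5, S2=15.8, S3=17.0, S4=15.6.
Option 1 regrets: 0.0, 0.0, 11.7, 0.0 → max 11.7
Option 2 regrets: 7.4, 14.4, 1.3, 0.8 → max 14.4
Option 3 regrets: 14.5, 12.1, 16.4, 10.5 → max 16.4
Option 4 regrets: 3.3, 3.3, 0.0, 9.1 → max 9.1
Smallest max regret = 9.1 → Option 4.

Option 4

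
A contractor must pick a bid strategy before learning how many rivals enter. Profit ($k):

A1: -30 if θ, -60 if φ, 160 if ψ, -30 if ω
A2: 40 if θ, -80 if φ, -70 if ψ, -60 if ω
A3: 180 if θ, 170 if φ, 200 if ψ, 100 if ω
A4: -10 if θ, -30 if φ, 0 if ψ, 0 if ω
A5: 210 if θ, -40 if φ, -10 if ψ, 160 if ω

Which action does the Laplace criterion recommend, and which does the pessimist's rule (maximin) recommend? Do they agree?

Row averages: A1=10, A2=-42.5, A3=162.5, A4=-10, A5=80
Highest average = 162.5 → A3.
Row minima: A1=-60, A2=-80, A3=100, A4=-30, A5=-40
Best worst-case = 100 → A3.

laplace → A3; maximin → A3 (agree)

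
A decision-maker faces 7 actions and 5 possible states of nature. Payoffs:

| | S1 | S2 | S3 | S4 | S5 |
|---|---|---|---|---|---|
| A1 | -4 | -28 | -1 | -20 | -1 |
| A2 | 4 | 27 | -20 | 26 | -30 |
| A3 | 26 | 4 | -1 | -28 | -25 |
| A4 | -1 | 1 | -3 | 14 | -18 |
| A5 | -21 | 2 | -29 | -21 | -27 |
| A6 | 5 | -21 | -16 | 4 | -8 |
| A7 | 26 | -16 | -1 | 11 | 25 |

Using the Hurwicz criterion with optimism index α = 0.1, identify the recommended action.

A7

A1: 0.1·(-1) + 0.9·(-28) = -25.3
A2: 0.1·27 + 0.9·(-30) = -24.3
A3: 0.1·26 + 0.9·(-28) = -22.6
A4: 0.1·14 + 0.9·(-18) = -14.8
A5: 0.1·2 + 0.9·(-29) = -25.9
A6: 0.1·5 + 0.9·(-21) = -18.4
A7: 0.1·26 + 0.9·(-16) = -11.8
Highest Hurwicz score = -11.8 → A7.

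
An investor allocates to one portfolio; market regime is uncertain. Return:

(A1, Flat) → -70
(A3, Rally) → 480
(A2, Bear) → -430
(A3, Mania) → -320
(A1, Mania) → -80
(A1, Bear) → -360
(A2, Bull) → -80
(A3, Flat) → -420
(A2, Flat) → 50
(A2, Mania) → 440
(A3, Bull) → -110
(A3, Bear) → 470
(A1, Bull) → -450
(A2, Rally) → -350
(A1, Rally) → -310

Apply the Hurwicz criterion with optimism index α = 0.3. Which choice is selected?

A3

A1: 0.3·(-70) + 0.7·(-450) = -336
A2: 0.3·440 + 0.7·(-430) = -169
A3: 0.3·480 + 0.7·(-420) = -150
Highest Hurwicz score = -150 → A3.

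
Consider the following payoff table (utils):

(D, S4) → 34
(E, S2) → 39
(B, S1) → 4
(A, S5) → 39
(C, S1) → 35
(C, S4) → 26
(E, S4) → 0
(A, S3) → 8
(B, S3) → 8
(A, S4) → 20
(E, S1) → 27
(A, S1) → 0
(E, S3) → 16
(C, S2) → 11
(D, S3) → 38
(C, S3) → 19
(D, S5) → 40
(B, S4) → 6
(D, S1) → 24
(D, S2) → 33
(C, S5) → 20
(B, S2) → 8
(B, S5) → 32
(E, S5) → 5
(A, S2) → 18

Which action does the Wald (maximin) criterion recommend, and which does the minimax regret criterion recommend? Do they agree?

Row minima: A=0, B=4, C=11, D=24, E=0
Best worst-case = 24 → D.
Column bests: S1=35, S2=39, S3=38, S4=34, S5=40.
A regrets: 35, 21, 30, 14, 1 → max 35
B regrets: 31, 31, 30, 28, 8 → max 31
C regrets: 0, 28, 19, 8, 20 → max 28
D regrets: 11, 6, 0, 0, 0 → max 11
E regrets: 8, 0, 22, 34, 35 → max 35
Smallest max regret = 11 → D.

maximin → D; minimax regret → D (agree)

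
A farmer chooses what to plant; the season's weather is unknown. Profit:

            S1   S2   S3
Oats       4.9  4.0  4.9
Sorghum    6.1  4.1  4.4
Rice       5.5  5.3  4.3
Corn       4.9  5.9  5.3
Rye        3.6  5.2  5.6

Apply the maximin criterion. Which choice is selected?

Corn

Row minima: Oats=4.0, Sorghum=4.1, Rice=4.3, Corn=4.9, Rye=3.6
Best worst-case = 4.9 → Corn.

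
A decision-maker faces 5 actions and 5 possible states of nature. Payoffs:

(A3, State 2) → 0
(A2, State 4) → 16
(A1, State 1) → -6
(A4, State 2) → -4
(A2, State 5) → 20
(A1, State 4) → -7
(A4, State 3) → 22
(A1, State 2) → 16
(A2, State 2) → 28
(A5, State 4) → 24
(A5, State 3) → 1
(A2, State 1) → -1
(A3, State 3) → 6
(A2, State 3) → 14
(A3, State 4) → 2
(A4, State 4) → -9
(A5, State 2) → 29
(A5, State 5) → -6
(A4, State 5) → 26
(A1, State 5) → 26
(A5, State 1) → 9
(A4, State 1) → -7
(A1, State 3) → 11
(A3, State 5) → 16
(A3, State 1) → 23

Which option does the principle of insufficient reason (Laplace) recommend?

Row averages: A1=8, A2=15.4, A3=9.4, A4=5.6, A5=11.4
Highest average = 15.4 → A2.

A2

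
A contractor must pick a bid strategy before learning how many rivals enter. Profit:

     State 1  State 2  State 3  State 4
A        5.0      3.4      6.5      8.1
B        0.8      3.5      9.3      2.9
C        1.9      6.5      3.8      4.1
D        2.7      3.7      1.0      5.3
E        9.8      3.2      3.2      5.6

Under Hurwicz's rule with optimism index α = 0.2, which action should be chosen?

A: 0.2·8.1 + 0.8·3.4 = 4.34
B: 0.2·9.3 + 0.8·0.8 = 2.5
C: 0.2·6.5 + 0.8·1.9 = 2.82
D: 0.2·5.3 + 0.8·1.0 = 1.86
E: 0.2·9.8 + 0.8·3.2 = 4.52
Highest Hurwicz score = 4.52 → E.

E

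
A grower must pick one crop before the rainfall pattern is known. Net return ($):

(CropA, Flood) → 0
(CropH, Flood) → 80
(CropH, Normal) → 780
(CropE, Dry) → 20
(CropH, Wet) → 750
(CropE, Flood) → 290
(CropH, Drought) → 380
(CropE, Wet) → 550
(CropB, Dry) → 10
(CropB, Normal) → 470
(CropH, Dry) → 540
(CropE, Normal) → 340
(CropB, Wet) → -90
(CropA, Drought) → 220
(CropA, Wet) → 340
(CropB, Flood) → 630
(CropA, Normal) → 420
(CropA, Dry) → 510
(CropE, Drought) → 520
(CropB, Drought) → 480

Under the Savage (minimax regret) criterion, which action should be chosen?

Column bests: Drought=520, Dry=540, Normal=780, Wet=750, Flood=630.
CropB regrets: 40, 530, 310, 840, 0 → max 840
CropE regrets: 0, 520, 440, 200, 340 → max 520
CropH regrets: 140, 0, 0, 0, 550 → max 550
CropA regrets: 300, 30, 360, 410, 630 → max 630
Smallest max regret = 520 → CropE.

CropE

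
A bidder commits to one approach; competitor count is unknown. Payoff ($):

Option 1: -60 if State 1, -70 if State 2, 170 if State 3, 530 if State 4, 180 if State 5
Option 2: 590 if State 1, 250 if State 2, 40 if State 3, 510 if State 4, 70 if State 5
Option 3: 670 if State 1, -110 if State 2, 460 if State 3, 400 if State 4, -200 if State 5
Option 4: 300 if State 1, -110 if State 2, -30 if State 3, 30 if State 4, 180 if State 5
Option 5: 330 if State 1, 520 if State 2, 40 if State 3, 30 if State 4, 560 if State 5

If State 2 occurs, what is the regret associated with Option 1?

590

Best payoff under State 2 is 520.
Regret = 520 − (-70) = 590.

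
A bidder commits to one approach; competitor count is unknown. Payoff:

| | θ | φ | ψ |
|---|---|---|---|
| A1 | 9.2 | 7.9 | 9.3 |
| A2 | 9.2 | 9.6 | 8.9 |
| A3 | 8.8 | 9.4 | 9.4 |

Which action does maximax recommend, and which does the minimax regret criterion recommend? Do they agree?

maximax → A2; minimax regret → A3 (disagree)

Row maxima: A1=9.3, A2=9.6, A3=9.4
Best best-case = 9.6 → A2.
Column bests: θ=9.2, φ=9.6, ψ=9.4.
A1 regrets: 0.0, 1.7, 0.1 → max 1.7
A2 regrets: 0.0, 0.0, 0.5 → max 0.5
A3 regrets: 0.4, 0.2, 0.0 → max 0.4
Smallest max regret = 0.4 → A3.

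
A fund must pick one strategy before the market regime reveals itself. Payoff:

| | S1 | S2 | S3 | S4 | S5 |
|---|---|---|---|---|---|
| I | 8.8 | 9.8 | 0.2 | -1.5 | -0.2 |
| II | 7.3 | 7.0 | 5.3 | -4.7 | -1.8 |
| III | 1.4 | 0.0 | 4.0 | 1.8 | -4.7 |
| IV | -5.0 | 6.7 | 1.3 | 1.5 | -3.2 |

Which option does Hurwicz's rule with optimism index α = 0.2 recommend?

I: 0.2·9.8 + 0.8·(-1.5) = 0.76
II: 0.2·7.3 + 0.8·(-4.7) = -2.3
III: 0.2·4.0 + 0.8·(-4.7) = -2.96
IV: 0.2·6.7 + 0.8·(-5.0) = -2.66
Highest Hurwicz score = 0.76 → I.

I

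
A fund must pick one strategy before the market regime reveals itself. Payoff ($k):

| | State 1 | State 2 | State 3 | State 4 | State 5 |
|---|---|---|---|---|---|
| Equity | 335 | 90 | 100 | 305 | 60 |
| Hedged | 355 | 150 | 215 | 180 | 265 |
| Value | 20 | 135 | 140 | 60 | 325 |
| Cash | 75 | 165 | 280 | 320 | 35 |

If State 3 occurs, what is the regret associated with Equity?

180

Best payoff under State 3 is 280.
Regret = 280 − 100 = 180.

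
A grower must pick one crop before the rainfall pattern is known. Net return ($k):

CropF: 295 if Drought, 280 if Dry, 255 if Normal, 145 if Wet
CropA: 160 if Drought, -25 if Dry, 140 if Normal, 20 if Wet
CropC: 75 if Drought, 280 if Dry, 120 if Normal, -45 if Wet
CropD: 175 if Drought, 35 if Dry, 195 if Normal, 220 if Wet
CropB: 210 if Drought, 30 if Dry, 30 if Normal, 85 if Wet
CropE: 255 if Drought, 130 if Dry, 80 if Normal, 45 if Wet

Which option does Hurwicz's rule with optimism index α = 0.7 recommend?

CropF

CropF: 0.7·295 + 0.3·145 = 250
CropA: 0.7·160 + 0.3·(-25) = 104.5
CropC: 0.7·280 + 0.3·(-45) = 182.5
CropD: 0.7·220 + 0.3·35 = 164.5
CropB: 0.7·210 + 0.3·30 = 156
CropE: 0.7·255 + 0.3·45 = 192
Highest Hurwicz score = 250 → CropF.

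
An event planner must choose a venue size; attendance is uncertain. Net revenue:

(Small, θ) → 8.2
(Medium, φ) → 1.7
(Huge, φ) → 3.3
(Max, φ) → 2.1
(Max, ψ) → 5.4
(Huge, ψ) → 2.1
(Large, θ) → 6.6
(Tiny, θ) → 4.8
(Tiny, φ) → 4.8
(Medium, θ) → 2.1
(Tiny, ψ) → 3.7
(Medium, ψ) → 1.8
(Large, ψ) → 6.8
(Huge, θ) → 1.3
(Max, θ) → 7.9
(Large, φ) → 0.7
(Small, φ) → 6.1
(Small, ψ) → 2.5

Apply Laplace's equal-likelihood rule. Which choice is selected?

Row averages: Tiny=133/30, Small=5.6, Medium=28/15, Large=4.7, Huge=67/30, Max=77/15
Highest average = 5.6 → Small.

Small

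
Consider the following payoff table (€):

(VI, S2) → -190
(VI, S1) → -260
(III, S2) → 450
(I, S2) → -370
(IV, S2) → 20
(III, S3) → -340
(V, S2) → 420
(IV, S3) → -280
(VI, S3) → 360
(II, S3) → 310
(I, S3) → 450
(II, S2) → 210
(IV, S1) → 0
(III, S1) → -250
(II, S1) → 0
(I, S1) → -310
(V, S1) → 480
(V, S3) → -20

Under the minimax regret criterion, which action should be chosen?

Column bests: S1=480, S2=450, S3=450.
I regrets: 790, 820, 0 → max 820
II regrets: 480, 240, 140 → max 480
III regrets: 730, 0, 790 → max 790
IV regrets: 480, 430, 730 → max 730
V regrets: 0, 30, 470 → max 470
VI regrets: 740, 640, 90 → max 740
Smallest max regret = 470 → V.

V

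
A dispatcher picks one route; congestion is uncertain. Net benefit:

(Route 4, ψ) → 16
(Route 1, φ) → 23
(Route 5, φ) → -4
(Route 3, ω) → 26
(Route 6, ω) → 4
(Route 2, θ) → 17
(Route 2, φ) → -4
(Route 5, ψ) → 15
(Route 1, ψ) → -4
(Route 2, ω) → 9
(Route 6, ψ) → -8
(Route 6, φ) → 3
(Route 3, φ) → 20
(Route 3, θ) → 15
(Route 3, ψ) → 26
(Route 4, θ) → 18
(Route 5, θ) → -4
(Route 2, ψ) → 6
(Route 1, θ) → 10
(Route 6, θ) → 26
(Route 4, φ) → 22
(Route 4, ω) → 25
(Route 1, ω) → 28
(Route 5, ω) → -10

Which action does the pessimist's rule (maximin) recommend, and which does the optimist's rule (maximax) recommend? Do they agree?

maximin → Route 4; maximax → Route 1 (disagree)

Row minima: Route 1=-4, Route 2=-4, Route 3=15, Route 4=16, Route 5=-10, Route 6=-8
Best worst-case = 16 → Route 4.
Row maxima: Route 1=28, Route 2=17, Route 3=26, Route 4=25, Route 5=15, Route 6=26
Best best-case = 28 → Route 1.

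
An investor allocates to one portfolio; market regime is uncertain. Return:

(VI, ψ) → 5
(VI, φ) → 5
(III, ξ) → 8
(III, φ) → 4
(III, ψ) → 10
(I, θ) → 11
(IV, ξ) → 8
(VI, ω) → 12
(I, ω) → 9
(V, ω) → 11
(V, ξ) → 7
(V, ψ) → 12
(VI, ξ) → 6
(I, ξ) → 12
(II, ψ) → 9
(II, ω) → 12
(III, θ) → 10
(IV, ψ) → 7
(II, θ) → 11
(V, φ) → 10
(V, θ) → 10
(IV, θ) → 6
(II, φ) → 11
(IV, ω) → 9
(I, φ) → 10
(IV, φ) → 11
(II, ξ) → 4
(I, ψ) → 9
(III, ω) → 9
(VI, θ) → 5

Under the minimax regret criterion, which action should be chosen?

Column bests: θ=11, φ=11, ψ=12, ω=12, ξ=12.
I regrets: 0, 1, 3, 3, 0 → max 3
II regrets: 0, 0, 3, 0, 8 → max 8
III regrets: 1, 7, 2, 3, 4 → max 7
IV regrets: 5, 0, 5, 3, 4 → max 5
V regrets: 1, 1, 0, 1, 5 → max 5
VI regrets: 6, 6, 7, 0, 6 → max 7
Smallest max regret = 3 → I.

I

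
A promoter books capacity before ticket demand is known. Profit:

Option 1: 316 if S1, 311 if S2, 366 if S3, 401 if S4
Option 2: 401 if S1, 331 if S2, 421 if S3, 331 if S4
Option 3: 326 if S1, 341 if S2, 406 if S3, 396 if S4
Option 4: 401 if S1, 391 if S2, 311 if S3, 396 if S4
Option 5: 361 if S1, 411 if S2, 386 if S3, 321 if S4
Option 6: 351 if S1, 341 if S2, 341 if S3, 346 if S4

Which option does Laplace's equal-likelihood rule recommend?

Option 4

Row averages: Option 1=348.5, Option 2=371, Option 3=367.25, Option 4=374.75, Option 5=369.75, Option 6=344.75
Highest average = 374.75 → Option 4.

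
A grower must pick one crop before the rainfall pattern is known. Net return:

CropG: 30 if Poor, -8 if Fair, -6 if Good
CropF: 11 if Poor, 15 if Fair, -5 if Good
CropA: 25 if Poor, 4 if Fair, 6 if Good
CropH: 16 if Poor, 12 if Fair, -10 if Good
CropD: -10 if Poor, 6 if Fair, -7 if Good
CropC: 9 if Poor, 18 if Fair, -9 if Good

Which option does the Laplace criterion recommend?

CropA

Row averages: CropG=16/3, CropF=7, CropA=35/3, CropH=6, CropD=-11/3, CropC=6
Highest average = 35/3 → CropA.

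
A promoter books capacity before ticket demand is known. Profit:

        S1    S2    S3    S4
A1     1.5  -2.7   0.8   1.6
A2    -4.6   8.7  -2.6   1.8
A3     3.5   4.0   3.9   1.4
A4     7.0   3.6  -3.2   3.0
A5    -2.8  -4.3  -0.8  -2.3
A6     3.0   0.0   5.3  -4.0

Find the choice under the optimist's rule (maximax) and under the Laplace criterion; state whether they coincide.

Row maxima: A1=1.6, A2=8.7, A3=4.0, A4=7.0, A5=-0.8, A6=5.3
Best best-case = 8.7 → A2.
Row averages: A1=0.3, A2=0.825, A3=3.2, A4=2.6, A5=-2.55, A6=1.075
Highest average = 3.2 → A3.

maximax → A2; laplace → A3 (disagree)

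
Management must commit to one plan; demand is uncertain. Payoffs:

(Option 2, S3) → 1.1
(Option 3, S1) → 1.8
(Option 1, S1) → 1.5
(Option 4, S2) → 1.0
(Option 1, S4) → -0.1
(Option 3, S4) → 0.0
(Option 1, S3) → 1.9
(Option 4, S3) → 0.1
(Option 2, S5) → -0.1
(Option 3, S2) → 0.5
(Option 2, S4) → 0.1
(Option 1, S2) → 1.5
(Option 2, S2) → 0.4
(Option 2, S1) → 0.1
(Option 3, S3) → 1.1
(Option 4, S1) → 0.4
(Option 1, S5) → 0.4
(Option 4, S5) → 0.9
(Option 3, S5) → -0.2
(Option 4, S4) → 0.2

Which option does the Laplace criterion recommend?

Option 1

Row averages: Option 1=1.04, Option 2=0.32, Option 3=0.64, Option 4=0.52
Highest average = 1.04 → Option 1.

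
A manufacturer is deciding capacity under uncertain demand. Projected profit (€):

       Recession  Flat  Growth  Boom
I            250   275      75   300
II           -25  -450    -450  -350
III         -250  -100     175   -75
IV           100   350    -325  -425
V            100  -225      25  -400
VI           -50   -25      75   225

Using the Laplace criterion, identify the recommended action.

I

Row averages: I=225, II=-318.75, III=-62.5, IV=-75, V=-125, VI=56.25
Highest average = 225 → I.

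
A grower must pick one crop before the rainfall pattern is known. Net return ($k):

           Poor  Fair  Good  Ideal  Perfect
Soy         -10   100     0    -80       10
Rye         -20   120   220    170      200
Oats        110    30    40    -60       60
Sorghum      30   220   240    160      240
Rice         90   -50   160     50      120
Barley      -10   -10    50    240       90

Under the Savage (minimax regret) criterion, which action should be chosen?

Column bests: Poor=110, Fair=220, Good=240, Ideal=240, Perfect=240.
Soy regrets: 120, 120, 240, 320, 230 → max 320
Rye regrets: 130, 100, 20, 70, 40 → max 130
Oats regrets: 0, 190, 200, 300, 180 → max 300
Sorghum regrets: 80, 0, 0, 80, 0 → max 80
Rice regrets: 20, 270, 80, 190, 120 → max 270
Barley regrets: 120, 230, 190, 0, 150 → max 230
Smallest max regret = 80 → Sorghum.

Sorghum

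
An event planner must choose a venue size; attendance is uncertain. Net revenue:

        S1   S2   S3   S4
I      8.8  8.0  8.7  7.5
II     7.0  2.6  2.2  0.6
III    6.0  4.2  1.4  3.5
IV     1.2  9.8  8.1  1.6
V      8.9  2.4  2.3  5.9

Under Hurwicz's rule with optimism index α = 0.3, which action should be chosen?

I: 0.3·8.8 + 0.7·7.5 = 7.89
II: 0.3·7.0 + 0.7·0.6 = 2.52
III: 0.3·6.0 + 0.7·1.4 = 2.78
IV: 0.3·9.8 + 0.7·1.2 = 3.78
V: 0.3·8.9 + 0.7·2.3 = 4.28
Highest Hurwicz score = 7.89 → I.

I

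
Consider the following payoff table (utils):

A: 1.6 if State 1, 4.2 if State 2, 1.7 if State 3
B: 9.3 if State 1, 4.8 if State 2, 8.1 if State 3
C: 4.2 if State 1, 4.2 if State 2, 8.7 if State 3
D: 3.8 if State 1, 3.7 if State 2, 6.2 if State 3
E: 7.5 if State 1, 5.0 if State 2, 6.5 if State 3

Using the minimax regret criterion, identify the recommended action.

Column bests: State 1=9.3, State 2=5.0, State 3=8.7.
A regrets: 7.7, 0.8, 7.0 → max 7.7
B regrets: 0.0, 0.2, 0.6 → max 0.6
C regrets: 5.1, 0.8, 0.0 → max 5.1
D regrets: 5.5, 1.3, 2.5 → max 5.5
E regrets: 1.8, 0.0, 2.2 → max 2.2
Smallest max regret = 0.6 → B.

B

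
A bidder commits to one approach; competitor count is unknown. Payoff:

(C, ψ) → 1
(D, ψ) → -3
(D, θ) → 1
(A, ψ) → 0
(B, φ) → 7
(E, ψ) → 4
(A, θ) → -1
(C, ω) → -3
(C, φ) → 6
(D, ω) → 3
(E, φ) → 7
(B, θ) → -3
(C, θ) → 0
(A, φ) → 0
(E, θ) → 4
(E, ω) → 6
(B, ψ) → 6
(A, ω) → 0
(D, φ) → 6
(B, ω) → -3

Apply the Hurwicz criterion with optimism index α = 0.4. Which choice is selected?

A: 0.4·0 + 0.6·(-1) = -0.6
B: 0.4·7 + 0.6·(-3) = 1
C: 0.4·6 + 0.6·(-3) = 0.6
D: 0.4·6 + 0.6·(-3) = 0.6
E: 0.4·7 + 0.6·4 = 5.2
Highest Hurwicz score = 5.2 → E.

E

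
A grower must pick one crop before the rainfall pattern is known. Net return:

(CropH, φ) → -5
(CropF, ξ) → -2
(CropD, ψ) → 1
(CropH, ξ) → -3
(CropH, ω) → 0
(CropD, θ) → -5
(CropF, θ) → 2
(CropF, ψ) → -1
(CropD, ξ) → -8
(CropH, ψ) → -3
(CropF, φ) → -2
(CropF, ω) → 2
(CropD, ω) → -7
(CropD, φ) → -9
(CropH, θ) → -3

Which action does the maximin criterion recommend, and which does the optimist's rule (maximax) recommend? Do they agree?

Row minima: CropD=-9, CropH=-5, CropF=-2
Best worst-case = -2 → CropF.
Row maxima: CropD=1, CropH=0, CropF=2
Best best-case = 2 → CropF.

maximin → CropF; maximax → CropF (agree)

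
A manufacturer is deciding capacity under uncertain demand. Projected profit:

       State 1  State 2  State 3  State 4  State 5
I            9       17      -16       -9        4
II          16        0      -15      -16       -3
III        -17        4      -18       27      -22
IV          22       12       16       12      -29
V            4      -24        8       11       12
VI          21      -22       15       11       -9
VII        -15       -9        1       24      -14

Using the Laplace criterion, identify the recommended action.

Row averages: I=1, II=-3.6, III=-5.2, IV=6.6, V=2.2, VI=3.2, VII=-2.6
Highest average = 6.6 → IV.

IV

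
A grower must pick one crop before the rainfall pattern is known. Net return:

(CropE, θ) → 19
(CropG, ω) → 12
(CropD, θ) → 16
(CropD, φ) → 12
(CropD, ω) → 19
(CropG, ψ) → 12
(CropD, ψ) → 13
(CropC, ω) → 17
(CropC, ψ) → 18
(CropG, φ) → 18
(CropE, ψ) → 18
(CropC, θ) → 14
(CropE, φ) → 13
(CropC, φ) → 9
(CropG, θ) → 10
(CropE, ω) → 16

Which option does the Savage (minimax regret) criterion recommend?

Column bests: θ=19, φ=18, ψ=18, ω=19.
CropC regrets: 5, 9, 0, 2 → max 9
CropD regrets: 3, 6, 5, 0 → max 6
CropG regrets: 9, 0, 6, 7 → max 9
CropE regrets: 0, 5, 0, 3 → max 5
Smallest max regret = 5 → CropE.

CropE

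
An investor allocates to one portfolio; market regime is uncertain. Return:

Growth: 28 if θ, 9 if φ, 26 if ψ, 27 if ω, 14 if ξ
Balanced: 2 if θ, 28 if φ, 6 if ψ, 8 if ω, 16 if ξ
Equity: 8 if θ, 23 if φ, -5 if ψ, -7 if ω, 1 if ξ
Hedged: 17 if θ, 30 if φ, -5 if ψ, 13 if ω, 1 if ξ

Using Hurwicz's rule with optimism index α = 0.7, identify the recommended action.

Growth

Growth: 0.7·28 + 0.3·9 = 22.3
Balanced: 0.7·28 + 0.3·2 = 20.2
Equity: 0.7·23 + 0.3·(-7) = 14
Hedged: 0.7·30 + 0.3·(-5) = 19.5
Highest Hurwicz score = 22.3 → Growth.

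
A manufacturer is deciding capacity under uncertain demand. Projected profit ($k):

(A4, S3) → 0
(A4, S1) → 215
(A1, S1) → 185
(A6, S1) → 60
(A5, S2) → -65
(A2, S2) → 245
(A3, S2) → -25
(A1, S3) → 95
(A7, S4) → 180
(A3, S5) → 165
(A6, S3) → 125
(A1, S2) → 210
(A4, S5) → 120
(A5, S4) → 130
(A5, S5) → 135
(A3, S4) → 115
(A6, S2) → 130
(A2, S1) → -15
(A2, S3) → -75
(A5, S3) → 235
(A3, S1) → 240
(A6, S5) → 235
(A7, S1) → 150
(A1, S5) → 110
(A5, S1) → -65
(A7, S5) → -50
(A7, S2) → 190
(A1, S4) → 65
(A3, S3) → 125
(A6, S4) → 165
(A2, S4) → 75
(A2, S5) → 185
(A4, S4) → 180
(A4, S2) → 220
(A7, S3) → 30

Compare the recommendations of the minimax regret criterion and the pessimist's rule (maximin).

Column bests: S1=240, S2=245, S3=235, S4=180, S5=235.
A1 regrets: 55, 35, 140, 115, 125 → max 140
A2 regrets: 255, 0, 310, 105, 50 → max 310
A3 regrets: 0, 270, 110, 65, 70 → max 270
A4 regrets: 25, 25, 235, 0, 115 → max 235
A5 regrets: 305, 310, 0, 50, 100 → max 310
A6 regrets: 180, 115, 110, 15, 0 → max 180
A7 regrets: 90, 55, 205, 0, 285 → max 285
Smallest max regret = 140 → A1.
Row minima: A1=65, A2=-75, A3=-25, A4=0, A5=-65, A6=60, A7=-50
Best worst-case = 65 → A1.

minimax regret → A1; maximin → A1 (agree)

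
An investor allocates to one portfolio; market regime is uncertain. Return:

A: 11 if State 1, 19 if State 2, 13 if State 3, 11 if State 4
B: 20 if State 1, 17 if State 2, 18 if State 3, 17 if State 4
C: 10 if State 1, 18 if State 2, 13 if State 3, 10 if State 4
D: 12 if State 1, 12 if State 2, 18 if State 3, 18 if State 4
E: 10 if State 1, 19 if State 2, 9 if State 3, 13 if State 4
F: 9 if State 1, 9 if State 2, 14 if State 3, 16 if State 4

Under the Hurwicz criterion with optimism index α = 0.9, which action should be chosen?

B

A: 0.9·19 + 0.1·11 = 18.2
B: 0.9·20 + 0.1·17 = 19.7
C: 0.9·18 + 0.1·10 = 17.2
D: 0.9·18 + 0.1·12 = 17.4
E: 0.9·19 + 0.1·9 = 18
F: 0.9·16 + 0.1·9 = 15.3
Highest Hurwicz score = 19.7 → B.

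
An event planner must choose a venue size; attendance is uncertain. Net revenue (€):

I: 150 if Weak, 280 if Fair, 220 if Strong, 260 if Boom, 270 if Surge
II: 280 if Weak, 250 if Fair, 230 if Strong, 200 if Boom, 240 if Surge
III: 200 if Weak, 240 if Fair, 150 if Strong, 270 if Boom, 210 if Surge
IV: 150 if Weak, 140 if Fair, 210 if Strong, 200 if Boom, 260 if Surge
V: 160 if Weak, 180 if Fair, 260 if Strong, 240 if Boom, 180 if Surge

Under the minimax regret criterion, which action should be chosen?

Column bests: Weak=280, Fair=280, Strong=260, Boom=270, Surge=270.
I regrets: 130, 0, 40, 10, 0 → max 130
II regrets: 0, 30, 30, 70, 30 → max 70
III regrets: 80, 40, 110, 0, 60 → max 110
IV regrets: 130, 140, 50, 70, 10 → max 140
V regrets: 120, 100, 0, 30, 90 → max 120
Smallest max regret = 70 → II.

II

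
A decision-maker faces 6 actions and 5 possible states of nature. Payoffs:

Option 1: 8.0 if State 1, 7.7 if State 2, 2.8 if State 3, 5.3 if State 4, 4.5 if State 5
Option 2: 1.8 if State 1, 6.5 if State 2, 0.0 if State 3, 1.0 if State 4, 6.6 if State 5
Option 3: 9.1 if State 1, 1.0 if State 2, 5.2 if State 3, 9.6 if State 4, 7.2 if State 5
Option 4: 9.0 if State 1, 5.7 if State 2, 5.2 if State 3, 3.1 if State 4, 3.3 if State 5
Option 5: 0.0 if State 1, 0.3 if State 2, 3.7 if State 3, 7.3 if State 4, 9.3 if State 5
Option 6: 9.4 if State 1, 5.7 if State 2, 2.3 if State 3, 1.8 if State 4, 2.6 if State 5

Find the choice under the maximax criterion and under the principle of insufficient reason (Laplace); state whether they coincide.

maximax → Option 3; laplace → Option 3 (agree)

Row maxima: Option 1=8.0, Option 2=6.6, Option 3=9.6, Option 4=9.0, Option 5=9.3, Option 6=9.4
Best best-case = 9.6 → Option 3.
Row averages: Option 1=5.66, Option 2=3.18, Option 3=6.42, Option 4=5.26, Option 5=4.12, Option 6=4.36
Highest average = 6.42 → Option 3.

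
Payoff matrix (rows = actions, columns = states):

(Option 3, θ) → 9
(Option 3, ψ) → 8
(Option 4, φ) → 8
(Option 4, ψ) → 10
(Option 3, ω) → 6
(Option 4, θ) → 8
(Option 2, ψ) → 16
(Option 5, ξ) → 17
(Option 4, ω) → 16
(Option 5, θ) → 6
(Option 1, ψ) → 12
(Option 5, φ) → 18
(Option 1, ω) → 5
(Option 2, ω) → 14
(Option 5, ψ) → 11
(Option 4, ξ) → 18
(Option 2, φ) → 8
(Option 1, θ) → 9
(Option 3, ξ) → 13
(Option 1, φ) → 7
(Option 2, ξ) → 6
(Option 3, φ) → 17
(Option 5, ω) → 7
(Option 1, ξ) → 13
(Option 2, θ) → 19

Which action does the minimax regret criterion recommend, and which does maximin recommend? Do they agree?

minimax regret → Option 3; maximin → Option 4 (disagree)

Column bests: θ=19, φ=18, ψ=16, ω=16, ξ=18.
Option 1 regrets: 10, 11, 4, 11, 5 → max 11
Option 2 regrets: 0, 10, 0, 2, 12 → max 12
Option 3 regrets: 10, 1, 8, 10, 5 → max 10
Option 4 regrets: 11, 10, 6, 0, 0 → max 11
Option 5 regrets: 13, 0, 5, 9, 1 → max 13
Smallest max regret = 10 → Option 3.
Row minima: Option 1=5, Option 2=6, Option 3=6, Option 4=8, Option 5=6
Best worst-case = 8 → Option 4.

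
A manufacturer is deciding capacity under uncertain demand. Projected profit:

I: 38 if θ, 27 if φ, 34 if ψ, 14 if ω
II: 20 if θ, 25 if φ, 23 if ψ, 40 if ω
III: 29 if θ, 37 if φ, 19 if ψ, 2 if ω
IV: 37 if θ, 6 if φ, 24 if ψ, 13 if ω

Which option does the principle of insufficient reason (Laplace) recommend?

I

Row averages: I=28.25, II=27, III=21.75, IV=20
Highest average = 28.25 → I.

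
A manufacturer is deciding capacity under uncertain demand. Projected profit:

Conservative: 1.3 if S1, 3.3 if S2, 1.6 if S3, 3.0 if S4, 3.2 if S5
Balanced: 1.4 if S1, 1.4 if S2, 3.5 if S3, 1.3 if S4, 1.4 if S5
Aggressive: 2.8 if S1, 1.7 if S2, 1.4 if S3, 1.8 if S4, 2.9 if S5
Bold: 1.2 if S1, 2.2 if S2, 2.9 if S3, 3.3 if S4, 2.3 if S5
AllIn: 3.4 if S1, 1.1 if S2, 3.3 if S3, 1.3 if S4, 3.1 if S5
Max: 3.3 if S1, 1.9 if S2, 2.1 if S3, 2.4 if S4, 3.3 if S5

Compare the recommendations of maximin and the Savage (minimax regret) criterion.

maximin → Max; minimax regret → Max (agree)

Row minima: Conservative=1.3, Balanced=1.3, Aggressive=1.4, Bold=1.2, AllIn=1.1, Max=1.9
Best worst-case = 1.9 → Max.
Column bests: S1=3.4, S2=3.3, S3=3.5, S4=3.3, S5=3.3.
Conservative regrets: 2.1, 0.0, 1.9, 0.3, 0.1 → max 2.1
Balanced regrets: 2.0, 1.9, 0.0, 2.0, 1.9 → max 2.0
Aggressive regrets: 0.6, 1.6, 2.1, 1.5, 0.4 → max 2.1
Bold regrets: 2.2, 1.1, 0.6, 0.0, 1.0 → max 2.2
AllIn regrets: 0.0, 2.2, 0.2, 2.0, 0.2 → max 2.2
Max regrets: 0.1, 1.4, 1.4, 0.9, 0.0 → max 1.4
Smallest max regret = 1.4 → Max.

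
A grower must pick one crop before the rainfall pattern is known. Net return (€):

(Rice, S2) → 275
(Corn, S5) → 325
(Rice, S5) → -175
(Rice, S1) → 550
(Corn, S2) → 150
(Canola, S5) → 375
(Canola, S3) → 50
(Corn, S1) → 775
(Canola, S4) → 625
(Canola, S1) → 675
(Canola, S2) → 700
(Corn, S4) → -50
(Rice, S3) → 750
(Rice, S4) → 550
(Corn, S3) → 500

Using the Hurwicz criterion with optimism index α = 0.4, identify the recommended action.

Corn: 0.4·775 + 0.6·(-50) = 280
Rice: 0.4·750 + 0.6·(-175) = 195
Canola: 0.4·700 + 0.6·50 = 310
Highest Hurwicz score = 310 → Canola.

Canola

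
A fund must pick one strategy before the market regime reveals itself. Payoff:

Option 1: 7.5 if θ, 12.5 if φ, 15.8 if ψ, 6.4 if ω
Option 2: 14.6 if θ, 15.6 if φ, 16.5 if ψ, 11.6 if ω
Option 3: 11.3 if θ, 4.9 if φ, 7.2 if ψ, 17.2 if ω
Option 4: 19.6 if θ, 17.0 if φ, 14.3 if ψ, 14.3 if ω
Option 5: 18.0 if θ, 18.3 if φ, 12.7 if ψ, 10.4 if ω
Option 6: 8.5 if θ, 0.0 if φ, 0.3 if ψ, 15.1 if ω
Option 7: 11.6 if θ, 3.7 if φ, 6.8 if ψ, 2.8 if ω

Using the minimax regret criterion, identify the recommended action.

Column bests: θ=19.6, φ=18.3, ψ=16.5, ω=17.2.
Option 1 regrets: 12.1, 5.8, 0.7, 10.8 → max 12.1
Option 2 regrets: 5.0, 2.7, 0.0, 5.6 → max 5.6
Option 3 regrets: 8.3, 13.4, 9.3, 0.0 → max 13.4
Option 4 regrets: 0.0, 1.3, 2.2, 2.9 → max 2.9
Option 5 regrets: 1.6, 0.0, 3.8, 6.8 → max 6.8
Option 6 regrets: 11.1, 18.3, 16.2, 2.1 → max 18.3
Option 7 regrets: 8.0, 14.6, 9.7, 14.4 → max 14.6
Smallest max regret = 2.9 → Option 4.

Option 4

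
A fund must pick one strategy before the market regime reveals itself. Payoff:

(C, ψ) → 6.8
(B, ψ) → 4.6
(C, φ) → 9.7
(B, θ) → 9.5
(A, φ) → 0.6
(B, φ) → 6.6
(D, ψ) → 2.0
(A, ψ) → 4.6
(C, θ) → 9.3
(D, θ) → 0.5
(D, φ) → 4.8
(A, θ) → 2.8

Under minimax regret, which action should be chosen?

C

Column bests: θ=9.5, φ=9.7, ψ=6.8.
A regrets: 6.7, 9.1, 2.2 → max 9.1
B regrets: 0.0, 3.1, 2.2 → max 3.1
C regrets: 0.2, 0.0, 0.0 → max 0.2
D regrets: 9.0, 4.9, 4.8 → max 9.0
Smallest max regret = 0.2 → C.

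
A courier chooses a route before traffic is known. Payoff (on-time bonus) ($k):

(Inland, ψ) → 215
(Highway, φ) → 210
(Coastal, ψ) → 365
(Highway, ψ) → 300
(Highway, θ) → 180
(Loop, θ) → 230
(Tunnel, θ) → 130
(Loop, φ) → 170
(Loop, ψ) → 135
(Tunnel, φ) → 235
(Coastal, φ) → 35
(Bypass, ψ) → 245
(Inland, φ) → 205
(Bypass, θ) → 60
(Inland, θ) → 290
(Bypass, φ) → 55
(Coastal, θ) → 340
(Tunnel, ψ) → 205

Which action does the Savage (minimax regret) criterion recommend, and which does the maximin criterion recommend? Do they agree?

minimax regret → Inland; maximin → Inland (agree)

Column bests: θ=340, φ=235, ψ=365.
Inland regrets: 50, 30, 150 → max 150
Loop regrets: 110, 65, 230 → max 230
Tunnel regrets: 210, 0, 160 → max 210
Highway regrets: 160, 25, 65 → max 160
Bypass regrets: 280, 180, 120 → max 280
Coastal regrets: 0, 200, 0 → max 200
Smallest max regret = 150 → Inland.
Row minima: Inland=205, Loop=135, Tunnel=130, Highway=180, Bypass=55, Coastal=35
Best worst-case = 205 → Inland.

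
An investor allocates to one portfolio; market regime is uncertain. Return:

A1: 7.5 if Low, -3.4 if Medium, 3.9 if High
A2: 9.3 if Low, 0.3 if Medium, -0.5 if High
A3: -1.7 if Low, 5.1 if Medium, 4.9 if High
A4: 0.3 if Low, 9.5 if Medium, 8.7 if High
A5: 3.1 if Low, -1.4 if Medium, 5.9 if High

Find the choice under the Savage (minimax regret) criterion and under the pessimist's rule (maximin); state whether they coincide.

Column bests: Low=9.3, Medium=9.5, High=8.7.
A1 regrets: 1.8, 12.9, 4.8 → max 12.9
A2 regrets: 0.0, 9.2, 9.2 → max 9.2
A3 regrets: 11.0, 4.4, 3.8 → max 11.0
A4 regrets: 9.0, 0.0, 0.0 → max 9.0
A5 regrets: 6.2, 10.9, 2.8 → max 10.9
Smallest max regret = 9.0 → A4.
Row minima: A1=-3.4, A2=-0.5, A3=-1.7, A4=0.3, A5=-1.4
Best worst-case = 0.3 → A4.

minimax regret → A4; maximin → A4 (agree)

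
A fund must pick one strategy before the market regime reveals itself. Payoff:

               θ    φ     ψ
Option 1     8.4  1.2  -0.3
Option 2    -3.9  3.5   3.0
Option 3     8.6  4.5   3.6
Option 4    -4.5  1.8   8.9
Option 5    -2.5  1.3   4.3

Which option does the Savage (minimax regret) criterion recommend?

Option 3

Column bests: θ=8.6, φ=4.5, ψ=8.9.
Option 1 regrets: 0.2, 3.3, 9.2 → max 9.2
Option 2 regrets: 12.5, 1.0, 5.9 → max 12.5
Option 3 regrets: 0.0, 0.0, 5.3 → max 5.3
Option 4 regrets: 13.1, 2.7, 0.0 → max 13.1
Option 5 regrets: 11.1, 3.2, 4.6 → max 11.1
Smallest max regret = 5.3 → Option 3.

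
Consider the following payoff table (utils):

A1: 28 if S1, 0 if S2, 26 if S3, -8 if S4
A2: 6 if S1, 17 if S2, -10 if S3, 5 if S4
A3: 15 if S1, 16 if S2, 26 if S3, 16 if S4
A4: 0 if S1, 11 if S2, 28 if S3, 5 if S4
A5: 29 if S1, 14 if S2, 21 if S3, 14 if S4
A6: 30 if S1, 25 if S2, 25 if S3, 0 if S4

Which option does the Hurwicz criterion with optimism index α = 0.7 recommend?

A5

A1: 0.7·28 + 0.3·(-8) = 17.2
A2: 0.7·17 + 0.3·(-10) = 8.9
A3: 0.7·26 + 0.3·15 = 22.7
A4: 0.7·28 + 0.3·0 = 19.6
A5: 0.7·29 + 0.3·14 = 24.5
A6: 0.7·30 + 0.3·0 = 21
Highest Hurwicz score = 24.5 → A5.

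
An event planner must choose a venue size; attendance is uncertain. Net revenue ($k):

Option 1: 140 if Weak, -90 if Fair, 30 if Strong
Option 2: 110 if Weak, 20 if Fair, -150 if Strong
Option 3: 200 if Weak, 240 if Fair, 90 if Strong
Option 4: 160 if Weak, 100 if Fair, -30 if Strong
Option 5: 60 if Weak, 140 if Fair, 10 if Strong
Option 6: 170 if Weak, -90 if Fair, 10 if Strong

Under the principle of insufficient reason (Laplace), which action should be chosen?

Option 3

Row averages: Option 1=80/3, Option 2=-20/3, Option 3=530/3, Option 4=230/3, Option 5=70, Option 6=30
Highest average = 530/3 → Option 3.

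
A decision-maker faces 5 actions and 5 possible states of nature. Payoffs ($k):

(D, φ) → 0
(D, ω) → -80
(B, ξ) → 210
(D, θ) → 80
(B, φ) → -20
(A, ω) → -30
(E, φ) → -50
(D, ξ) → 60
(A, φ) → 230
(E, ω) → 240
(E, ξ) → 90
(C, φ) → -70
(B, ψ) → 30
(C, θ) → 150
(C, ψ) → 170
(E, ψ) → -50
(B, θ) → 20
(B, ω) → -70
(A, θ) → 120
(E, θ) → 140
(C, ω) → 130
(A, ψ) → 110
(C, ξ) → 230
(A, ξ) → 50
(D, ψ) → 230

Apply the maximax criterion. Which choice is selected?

E

Row maxima: A=230, B=210, C=230, D=230, E=240
Best best-case = 240 → E.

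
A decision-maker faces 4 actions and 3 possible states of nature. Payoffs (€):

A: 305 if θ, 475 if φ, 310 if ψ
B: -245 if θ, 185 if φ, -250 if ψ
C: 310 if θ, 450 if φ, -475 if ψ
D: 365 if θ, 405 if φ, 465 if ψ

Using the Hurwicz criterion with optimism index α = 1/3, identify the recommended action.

D

A: 1/3·475 + 2/3·305 = 1085/3
B: 1/3·185 + 2/3·(-250) = -105
C: 1/3·450 + 2/3·(-475) = -500/3
D: 1/3·465 + 2/3·365 = 1195/3
Highest Hurwicz score = 1195/3 → D.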